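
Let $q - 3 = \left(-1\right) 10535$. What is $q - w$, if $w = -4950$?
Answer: $-5582$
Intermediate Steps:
$q = -10532$ ($q = 3 - 10535 = -10532$)
$q - w = -10532 - -4950 = -10532 + 4950 = -5582$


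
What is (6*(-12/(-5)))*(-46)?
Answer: -3312/5 ≈ -662.40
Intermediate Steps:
(6*(-12/(-5)))*(-46) = (6*(-⅕*(-12)))*(-46) = (6*(12/5))*(-46) = (72/5)*(-46) = -3312/5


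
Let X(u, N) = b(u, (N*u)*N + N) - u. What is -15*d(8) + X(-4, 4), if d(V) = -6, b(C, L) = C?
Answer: 90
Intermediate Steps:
X(u, N) = 0 (X(u, N) = u - u = 0)
-15*d(8) + X(-4, 4) = -15*(-6) + 0 = 90 + 0 = 90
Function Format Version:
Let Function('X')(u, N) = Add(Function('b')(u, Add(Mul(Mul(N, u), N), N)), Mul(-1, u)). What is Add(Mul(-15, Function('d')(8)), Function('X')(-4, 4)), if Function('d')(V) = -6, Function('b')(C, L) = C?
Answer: 90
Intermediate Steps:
Function('X')(u, N) = 0 (Function('X')(u, N) = Add(u, Mul(-1, u)) = 0)
Add(Mul(-15, Function('d')(8)), Function('X')(-4, 4)) = Add(Mul(-15, -6), 0) = Add(90, 0) = 90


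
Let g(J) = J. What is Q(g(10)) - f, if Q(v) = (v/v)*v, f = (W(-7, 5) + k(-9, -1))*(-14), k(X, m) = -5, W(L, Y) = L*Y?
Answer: -550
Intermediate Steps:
f = 560 (f = (-7*5 - 5)*(-14) = (-35 - 5)*(-14) = -40*(-14) = 560)
Q(v) = v (Q(v) = 1*v = v)
Q(g(10)) - f = 10 - 1*560 = 10 - 560 = -550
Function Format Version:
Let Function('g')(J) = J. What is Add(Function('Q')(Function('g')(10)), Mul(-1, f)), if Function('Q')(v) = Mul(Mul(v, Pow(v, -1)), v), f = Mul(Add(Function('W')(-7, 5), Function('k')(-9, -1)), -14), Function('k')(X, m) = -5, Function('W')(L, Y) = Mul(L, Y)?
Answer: -550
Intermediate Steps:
f = 560 (f = Mul(Add(Mul(-7, 5), -5), -14) = Mul(Add(-35, -5), -14) = Mul(-40, -14) = 560)
Function('Q')(v) = v (Function('Q')(v) = Mul(1, v) = v)
Add(Function('Q')(Function('g')(10)), Mul(-1, f)) = Add(10, Mul(-1, 560)) = Add(10, -560) = -550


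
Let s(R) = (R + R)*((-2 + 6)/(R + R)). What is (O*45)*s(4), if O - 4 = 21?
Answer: 4500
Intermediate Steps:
O = 25 (O = 4 + 21 = 25)
s(R) = 4 (s(R) = (2*R)*(4/((2*R))) = (2*R)*(4*(1/(2*R))) = (2*R)*(2/R) = 4)
(O*45)*s(4) = (25*45)*4 = 1125*4 = 4500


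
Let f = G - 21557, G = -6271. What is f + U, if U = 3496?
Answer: -24332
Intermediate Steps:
f = -27828 (f = -6271 - 21557 = -27828)
f + U = -27828 + 3496 = -24332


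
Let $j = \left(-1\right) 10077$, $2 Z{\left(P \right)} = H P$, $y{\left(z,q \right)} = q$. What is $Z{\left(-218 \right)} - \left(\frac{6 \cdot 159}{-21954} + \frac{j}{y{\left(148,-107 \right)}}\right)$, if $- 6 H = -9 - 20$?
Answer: $- \frac{1458700973}{2349078} \approx -620.97$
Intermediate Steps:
$H = \frac{29}{6}$ ($H = - \frac{-9 - 20}{6} = \left(- \frac{1}{6}\right) \left(-29\right) = \frac{29}{6} \approx 4.8333$)
$Z{\left(P \right)} = \frac{29 P}{12}$ ($Z{\left(P \right)} = \frac{\frac{29}{6} P}{2} = \frac{29 P}{12}$)
$j = -10077$
$Z{\left(-218 \right)} - \left(\frac{6 \cdot 159}{-21954} + \frac{j}{y{\left(148,-107 \right)}}\right) = \frac{29}{12} \left(-218\right) - \left(\frac{6 \cdot 159}{-21954} - \frac{10077}{-107}\right) = - \frac{3161}{6} - \left(954 \left(- \frac{1}{21954}\right) - - \frac{10077}{107}\right) = - \frac{3161}{6} - \left(- \frac{159}{3659} + \frac{10077}{107}\right) = - \frac{3161}{6} - \frac{36854730}{391513} = - \frac{1458700973}{2349078}$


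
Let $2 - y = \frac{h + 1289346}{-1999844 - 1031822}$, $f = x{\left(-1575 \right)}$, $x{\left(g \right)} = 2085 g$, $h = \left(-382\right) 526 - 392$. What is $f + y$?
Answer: $- \frac{4977802517198}{1515833} \approx -3.2839 \cdot 10^{6}$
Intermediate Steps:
$h = -201324$ ($h = -200932 - 392 = -201324$)
$f = -3283875$ ($f = 2085 \left(-1575\right) = -3283875$)
$y = \frac{3575677}{1515833}$ ($y = 2 - \frac{-201324 + 1289346}{-1999844 - 1031822} = 2 - \frac{1088022}{-3031666} = 2 - 1088022 \left(- \frac{1}{3031666}\right) = 2 - - \frac{544011}{1515833} = 2 + \frac{544011}{1515833} = \frac{3575677}{1515833} \approx 2.3589$)
$f + y = -3283875 + \frac{3575677}{1515833} = - \frac{4977802517198}{1515833}$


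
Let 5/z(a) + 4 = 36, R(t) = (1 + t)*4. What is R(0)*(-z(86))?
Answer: -5/8 ≈ -0.62500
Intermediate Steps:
R(t) = 4 + 4*t
z(a) = 5/32 (z(a) = 5/(-4 + 36) = 5/32)
R(0)*(-z(86)) = (4 + 4*0)*(-1*5/32) = (4 + 0)*(-5/32) = 4*(-5/32) = -5/8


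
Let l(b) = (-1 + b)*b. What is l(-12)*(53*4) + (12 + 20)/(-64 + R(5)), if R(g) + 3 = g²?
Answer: 694496/21 ≈ 33071.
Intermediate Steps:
R(g) = -3 + g²
l(b) = b*(-1 + b)
l(-12)*(53*4) + (12 + 20)/(-64 + R(5)) = (-12*(-1 - 12))*(53*4) + (12 + 20)/(-64 + (-3 + 5²)) = -12*(-13)*212 + 32/(-64 + (-3 + 25)) = 156*212 + 32/(-64 + 22) = 33072 + 32/(-42) = 33072 + 32*(-1/42) = 33072 - 16/21 = 694496/21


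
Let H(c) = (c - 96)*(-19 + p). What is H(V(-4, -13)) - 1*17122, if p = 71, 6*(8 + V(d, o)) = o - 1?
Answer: -67954/3 ≈ -22651.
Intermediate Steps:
V(d, o) = -49/6 + o/6 (V(d, o) = -8 + (o - 1)/6 = -8 + (-1 + o)/6 = -8 + (-⅙ + o/6) = -49/6 + o/6)
H(c) = -4992 + 52*c (H(c) = (c - 96)*(-19 + 71) = (-96 + c)*52 = -4992 + 52*c)
H(V(-4, -13)) - 1*17122 = (-4992 + 52*(-49/6 + (⅙)*(-13))) - 1*17122 = (-4992 + 52*(-49/6 - 13/6)) - 17122 = (-4992 + 52*(-31/3)) - 17122 = (-4992 - 1612/3) - 17122 = -16588/3 - 17122 = -67954/3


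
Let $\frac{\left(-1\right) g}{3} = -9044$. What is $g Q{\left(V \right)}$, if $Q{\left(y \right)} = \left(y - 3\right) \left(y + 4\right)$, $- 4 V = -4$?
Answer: $-271320$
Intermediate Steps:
$V = 1$ ($V = \left(- \frac{1}{4}\right) \left(-4\right) = 1$)
$Q{\left(y \right)} = \left(-3 + y\right) \left(4 + y\right)$
$g = 27132$ ($g = \left(-3\right) \left(-9044\right) = 27132$)
$g Q{\left(V \right)} = 27132 \left(-12 + 1 + 1^{2}\right) = 27132 \left(-12 + 1 + 1\right) = 27132 \left(-10\right) = -271320$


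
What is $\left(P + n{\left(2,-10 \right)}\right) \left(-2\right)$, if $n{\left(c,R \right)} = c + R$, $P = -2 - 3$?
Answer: $26$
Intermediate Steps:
$P = -5$
$n{\left(c,R \right)} = R + c$
$\left(P + n{\left(2,-10 \right)}\right) \left(-2\right) = \left(-5 + \left(-10 + 2\right)\right) \left(-2\right) = \left(-5 - 8\right) \left(-2\right) = \left(-13\right) \left(-2\right) = 26$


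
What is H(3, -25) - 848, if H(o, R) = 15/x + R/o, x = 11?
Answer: -28214/33 ≈ -854.97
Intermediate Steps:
H(o, R) = 15/11 + R/o
H(3, -25) - 848 = (15/11 - 25/3) - 848 = -230/33 - 848 = -28214/33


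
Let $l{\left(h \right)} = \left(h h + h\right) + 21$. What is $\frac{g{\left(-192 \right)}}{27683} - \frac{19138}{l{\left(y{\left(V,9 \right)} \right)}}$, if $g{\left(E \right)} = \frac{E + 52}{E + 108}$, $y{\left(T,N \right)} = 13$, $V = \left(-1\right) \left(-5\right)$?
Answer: $- \frac{227055821}{2408421} \approx -94.276$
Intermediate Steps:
$V = 5$
$g{\left(E \right)} = \frac{52 + E}{108 + E}$
$l{\left(h \right)} = 21 + h + h^{2}$ ($l{\left(h \right)} = \left(h^{2} + h\right) + 21 = \left(h + h^{2}\right) + 21 = 21 + h + h^{2}$)
$\frac{g{\left(-192 \right)}}{27683} - \frac{19138}{l{\left(y{\left(V,9 \right)} \right)}} = \frac{\frac{1}{108 - 192} \left(52 - 192\right)}{27683} - \frac{19138}{21 + 13 + 13^{2}} = \frac{1}{-84} \left(-140\right) \frac{1}{27683} - \frac{19138}{21 + 13 + 169} = \left(- \frac{1}{84}\right) \left(-140\right) \frac{1}{27683} - \frac{19138}{203} = \frac{5}{3} \cdot \frac{1}{27683} - \frac{2734}{29} = \frac{5}{83049} - \frac{2734}{29} = - \frac{227055821}{2408421}$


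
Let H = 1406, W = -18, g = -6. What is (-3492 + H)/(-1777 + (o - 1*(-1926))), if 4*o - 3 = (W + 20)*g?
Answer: -8344/587 ≈ -14.215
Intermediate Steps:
o = -9/4 (o = ¾ + ((-18 + 20)*(-6))/4 = ¾ + (2*(-6))/4 = ¾ + (¼)*(-12) = ¾ - 3 = -9/4 ≈ -2.2500)
(-3492 + H)/(-1777 + (o - 1*(-1926))) = (-3492 + 1406)/(-1777 + (-9/4 - 1*(-1926))) = -2086/(-1777 + (-9/4 + 1926)) = -2086/(-1777 + 7695/4) = -2086/587/4 = -2086*4/587 = -8344/587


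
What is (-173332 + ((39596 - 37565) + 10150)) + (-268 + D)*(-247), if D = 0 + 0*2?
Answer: -94955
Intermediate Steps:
D = 0 (D = 0 + 0 = 0)
(-173332 + ((39596 - 37565) + 10150)) + (-268 + D)*(-247) = (-173332 + ((39596 - 37565) + 10150)) + (-268 + 0)*(-247) = (-173332 + (2031 + 10150)) - 268*(-247) = (-173332 + 12181) + 66196 = -161151 + 66196 = -94955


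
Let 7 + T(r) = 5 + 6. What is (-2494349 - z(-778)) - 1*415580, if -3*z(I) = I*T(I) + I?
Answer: -8733677/3 ≈ -2.9112e+6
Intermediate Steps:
T(r) = 4 (T(r) = -7 + (5 + 6) = -7 + 11 = 4)
z(I) = -5*I/3 (z(I) = -(I*4 + I)/3 = -(4*I + I)/3 = -5*I/3)
(-2494349 - z(-778)) - 1*415580 = (-2494349 - (-5)*(-778)/3) - 1*415580 = (-2494349 - 1*3890/3) - 415580 = (-2494349 - 3890/3) - 415580 = -7486937/3 - 415580 = -8733677/3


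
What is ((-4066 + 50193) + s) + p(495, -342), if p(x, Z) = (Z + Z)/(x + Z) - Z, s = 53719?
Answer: 1703120/17 ≈ 1.0018e+5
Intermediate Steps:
p(x, Z) = -Z + 2*Z/(Z + x) (p(x, Z) = (2*Z)/(Z + x) - Z = 2*Z/(Z + x) - Z = -Z + 2*Z/(Z + x))
((-4066 + 50193) + s) + p(495, -342) = ((-4066 + 50193) + 53719) - 342*(2 - 1*(-342) - 1*495)/(-342 + 495) = (46127 + 53719) - 342*(2 + 342 - 495)/153 = 99846 - 342*1/153*(-151) = 99846 + 5738/17 = 1703120/17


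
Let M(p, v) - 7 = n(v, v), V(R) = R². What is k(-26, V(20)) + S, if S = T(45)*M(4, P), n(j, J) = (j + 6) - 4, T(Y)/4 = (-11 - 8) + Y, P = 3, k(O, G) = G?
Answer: 1648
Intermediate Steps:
T(Y) = -76 + 4*Y (T(Y) = 4*((-11 - 8) + Y) = 4*(-19 + Y) = -76 + 4*Y)
n(j, J) = 2 + j (n(j, J) = (6 + j) - 4 = 2 + j)
M(p, v) = 9 + v (M(p, v) = 7 + (2 + v) = 9 + v)
S = 1248 (S = (-76 + 4*45)*(9 + 3) = (-76 + 180)*12 = 104*12 = 1248)
k(-26, V(20)) + S = 20² + 1248 = 400 + 1248 = 1648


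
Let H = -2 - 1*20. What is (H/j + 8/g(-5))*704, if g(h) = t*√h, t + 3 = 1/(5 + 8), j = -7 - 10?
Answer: 15488/17 + 36608*I*√5/95 ≈ 911.06 + 861.66*I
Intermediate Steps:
j = -17
t = -38/13 (t = -3 + 1/(5 + 8) = -3 + 1/13 = -38/13 ≈ -2.9231)
H = -22 (H = -2 - 20 = -22)
g(h) = -38*√h/13
(H/j + 8/g(-5))*704 = (-22/(-17) + 8/((-38*I*√5/13)))*704 = (-22*(-1/17) + 8/((-38*I*√5/13)))*704 = (22/17 + 8/((-38*I*√5/13)))*704 = (22/17 + 8*(13*I*√5/190))*704 = (22/17 + 52*I*√5/95)*704 = 15488/17 + 36608*I*√5/95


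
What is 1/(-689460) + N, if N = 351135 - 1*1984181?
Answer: -1125919895161/689460 ≈ -1.6330e+6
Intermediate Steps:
N = -1633046 (N = 351135 - 1984181 = -1633046)
1/(-689460) + N = 1/(-689460) - 1633046 = -1/689460 - 1633046 = -1125919895161/689460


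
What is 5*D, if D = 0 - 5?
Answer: -25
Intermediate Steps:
D = -5
5*D = 5*(-5) = -25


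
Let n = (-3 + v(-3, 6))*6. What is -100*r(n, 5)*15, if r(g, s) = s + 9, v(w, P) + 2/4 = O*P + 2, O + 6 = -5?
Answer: -21000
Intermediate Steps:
O = -11 (O = -6 - 5 = -11)
v(w, P) = 3/2 - 11*P (v(w, P) = -½ + (-11*P + 2) = -½ + (2 - 11*P) = 3/2 - 11*P)
n = -405 (n = (-3 + (3/2 - 11*6))*6 = (-3 + (3/2 - 66))*6 = (-3 - 129/2)*6 = -135/2*6 = -405)
r(g, s) = 9 + s
-100*r(n, 5)*15 = -100*(9 + 5)*15 = -100*14*15 = -1400*15 = -21000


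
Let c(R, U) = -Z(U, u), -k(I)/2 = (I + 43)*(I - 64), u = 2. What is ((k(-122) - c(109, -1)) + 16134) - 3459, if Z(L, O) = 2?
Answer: -16711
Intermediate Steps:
k(I) = -2*(-64 + I)*(43 + I) (k(I) = -2*(I + 43)*(I - 64) = -2*(43 + I)*(-64 + I) = -2*(-64 + I)*(43 + I))
c(R, U) = -2 (c(R, U) = -1*2 = -2)
((k(-122) - c(109, -1)) + 16134) - 3459 = (((5504 - 2*(-122)² + 42*(-122)) - 1*(-2)) + 16134) - 3459 = (((5504 - 2*14884 - 5124) + 2) + 16134) - 3459 = (((5504 - 29768 - 5124) + 2) + 16134) - 3459 = ((-29388 + 2) + 16134) - 3459 = (-29386 + 16134) - 3459 = -13252 - 3459 = -16711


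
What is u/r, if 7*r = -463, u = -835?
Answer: 5845/463 ≈ 12.624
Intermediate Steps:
r = -463/7 (r = (⅐)*(-463) = -463/7 ≈ -66.143)
u/r = -835/(-463/7) = -835*(-7/463) = 5845/463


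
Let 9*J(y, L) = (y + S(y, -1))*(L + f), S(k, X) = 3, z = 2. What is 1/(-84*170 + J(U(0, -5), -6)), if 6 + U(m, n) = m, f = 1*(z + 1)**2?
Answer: -1/14281 ≈ -7.0023e-5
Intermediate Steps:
f = 9 (f = 1*(2 + 1)**2 = 1*3**2 = 1*9 = 9)
U(m, n) = -6 + m
J(y, L) = (3 + y)*(9 + L)/9 (J(y, L) = ((y + 3)*(L + 9))/9 = ((3 + y)*(9 + L))/9 = (3 + y)*(9 + L)/9)
1/(-84*170 + J(U(0, -5), -6)) = 1/(-84*170 + (3 + (-6 + 0) + (1/3)*(-6) + (1/9)*(-6)*(-6 + 0))) = 1/(-14280 + (3 - 6 - 2 + (1/9)*(-6)*(-6))) = 1/(-14280 + (3 - 6 - 2 + 4)) = 1/(-14280 - 1) = 1/(-14281) = -1/14281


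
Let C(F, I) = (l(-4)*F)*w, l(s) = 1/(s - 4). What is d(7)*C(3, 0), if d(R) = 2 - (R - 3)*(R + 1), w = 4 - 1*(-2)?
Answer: 135/2 ≈ 67.500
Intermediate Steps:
l(s) = 1/(-4 + s)
w = 6 (w = 4 + 2 = 6)
C(F, I) = -3*F/4 (C(F, I) = (F/(-4 - 4))*6 = (F/(-8))*6 = -F/8*6 = -3*F/4)
d(R) = 2 - (1 + R)*(-3 + R) (d(R) = 2 - (-3 + R)*(1 + R) = 2 - (1 + R)*(-3 + R))
d(7)*C(3, 0) = (5 - 1*7**2 + 2*7)*(-3/4*3) = (5 - 1*49 + 14)*(-9/4) = (5 - 49 + 14)*(-9/4) = -30*(-9/4) = 135/2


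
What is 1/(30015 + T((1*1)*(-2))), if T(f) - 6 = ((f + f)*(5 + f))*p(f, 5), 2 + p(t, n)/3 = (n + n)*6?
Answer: 1/27933 ≈ 3.5800e-5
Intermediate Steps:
p(t, n) = -6 + 36*n (p(t, n) = -6 + 3*((n + n)*6) = -6 + 3*((2*n)*6) = -6 + 3*(12*n) = -6 + 36*n)
T(f) = 6 + 348*f*(5 + f) (T(f) = 6 + ((f + f)*(5 + f))*(-6 + 36*5) = 6 + ((2*f)*(5 + f))*(-6 + 180) = 6 + (2*f*(5 + f))*174 = 6 + 348*f*(5 + f))
1/(30015 + T((1*1)*(-2))) = 1/(30015 + (6 + 348*((1*1)*(-2))² + 1740*((1*1)*(-2)))) = 1/(30015 + (6 + 348*(1*(-2))² + 1740*(1*(-2)))) = 1/(30015 + (6 + 348*(-2)² + 1740*(-2))) = 1/(30015 + (6 + 348*4 - 3480)) = 1/(30015 + (6 + 1392 - 3480)) = 1/(30015 - 2082) = 1/27933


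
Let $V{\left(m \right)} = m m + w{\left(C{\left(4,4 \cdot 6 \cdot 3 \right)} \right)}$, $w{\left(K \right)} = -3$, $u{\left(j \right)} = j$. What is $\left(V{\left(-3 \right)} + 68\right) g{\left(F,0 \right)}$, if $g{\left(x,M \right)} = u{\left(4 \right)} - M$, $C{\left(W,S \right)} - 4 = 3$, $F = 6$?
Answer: $296$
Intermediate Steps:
$C{\left(W,S \right)} = 7$ ($C{\left(W,S \right)} = 4 + 3 = 7$)
$g{\left(x,M \right)} = 4 - M$
$V{\left(m \right)} = -3 + m^{2}$ ($V{\left(m \right)} = m m - 3 = m^{2} - 3 = -3 + m^{2}$)
$\left(V{\left(-3 \right)} + 68\right) g{\left(F,0 \right)} = \left(\left(-3 + \left(-3\right)^{2}\right) + 68\right) \left(4 - 0\right) = \left(\left(-3 + 9\right) + 68\right) \left(4 + 0\right) = \left(6 + 68\right) 4 = 74 \cdot 4 = 296$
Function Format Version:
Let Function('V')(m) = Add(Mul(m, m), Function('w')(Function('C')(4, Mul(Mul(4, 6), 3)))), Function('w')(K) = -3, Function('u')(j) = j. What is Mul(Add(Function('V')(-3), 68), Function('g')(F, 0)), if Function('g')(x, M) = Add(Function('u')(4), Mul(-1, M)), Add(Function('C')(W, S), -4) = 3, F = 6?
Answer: 296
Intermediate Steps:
Function('C')(W, S) = 7 (Function('C')(W, S) = Add(4, 3) = 7)
Function('g')(x, M) = Add(4, Mul(-1, M))
Function('V')(m) = Add(-3, Pow(m, 2)) (Function('V')(m) = Add(Mul(m, m), -3) = Add(Pow(m, 2), -3) = Add(-3, Pow(m, 2)))
Mul(Add(Function('V')(-3), 68), Function('g')(F, 0)) = Mul(Add(Add(-3, Pow(-3, 2)), 68), Add(4, Mul(-1, 0))) = Mul(Add(Add(-3, 9), 68), Add(4, 0)) = Mul(Add(6, 68), 4) = Mul(74, 4) = 296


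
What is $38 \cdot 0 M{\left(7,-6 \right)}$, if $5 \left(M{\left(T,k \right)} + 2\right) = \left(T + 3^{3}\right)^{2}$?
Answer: $0$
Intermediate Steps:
$M{\left(T,k \right)} = -2 + \frac{\left(27 + T\right)^{2}}{5}$ ($M{\left(T,k \right)} = -2 + \frac{\left(T + 3^{3}\right)^{2}}{5} = -2 + \frac{\left(T + 27\right)^{2}}{5} = -2 + \frac{\left(27 + T\right)^{2}}{5}$)
$38 \cdot 0 M{\left(7,-6 \right)} = 38 \cdot 0 \left(-2 + \frac{\left(27 + 7\right)^{2}}{5}\right) = 0 \left(-2 + \frac{34^{2}}{5}\right) = 0 \left(-2 + \frac{1}{5} \cdot 1156\right) = 0 \left(-2 + \frac{1156}{5}\right) = 0 \cdot \frac{1146}{5} = 0$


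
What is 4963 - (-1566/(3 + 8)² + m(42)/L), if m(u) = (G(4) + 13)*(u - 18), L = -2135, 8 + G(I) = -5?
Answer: 602089/121 ≈ 4975.9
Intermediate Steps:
G(I) = -13 (G(I) = -8 - 5 = -13)
m(u) = 0 (m(u) = (-13 + 13)*(u - 18) = 0*(-18 + u) = 0)
4963 - (-1566/(3 + 8)² + m(42)/L) = 4963 - (-1566/(3 + 8)² + 0/(-2135)) = 4963 - (-1566/(11²) + 0*(-1/2135)) = 4963 - (-1566/121 + 0) = 4963 - 1*(-1566/121) = 4963 + 1566/121 = 602089/121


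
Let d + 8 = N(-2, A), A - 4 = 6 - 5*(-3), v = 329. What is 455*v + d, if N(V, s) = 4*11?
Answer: 149731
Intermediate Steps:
A = 25 (A = 4 + (6 - 5*(-3)) = 4 + (6 + 15) = 4 + 21 = 25)
N(V, s) = 44
d = 36 (d = -8 + 44 = 36)
455*v + d = 455*329 + 36 = 149695 + 36 = 149731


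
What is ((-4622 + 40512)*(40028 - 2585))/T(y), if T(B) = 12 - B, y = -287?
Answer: 1343829270/299 ≈ 4.4944e+6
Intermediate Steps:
((-4622 + 40512)*(40028 - 2585))/T(y) = ((-4622 + 40512)*(40028 - 2585))/(12 - 1*(-287)) = (35890*37443)/(12 + 287) = 1343829270/299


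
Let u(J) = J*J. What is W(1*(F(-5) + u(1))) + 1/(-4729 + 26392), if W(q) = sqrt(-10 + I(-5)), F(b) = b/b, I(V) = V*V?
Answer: 1/21663 + sqrt(15) ≈ 3.8730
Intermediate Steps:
I(V) = V**2
F(b) = 1
u(J) = J**2
W(q) = sqrt(15) (W(q) = sqrt(-10 + (-5)**2) = sqrt(-10 + 25) = sqrt(15))
W(1*(F(-5) + u(1))) + 1/(-4729 + 26392) = sqrt(15) + 1/(-4729 + 26392) = sqrt(15) + 1/21663 = 1/21663 + sqrt(15)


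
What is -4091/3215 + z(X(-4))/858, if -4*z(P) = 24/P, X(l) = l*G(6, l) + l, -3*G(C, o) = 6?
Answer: -2343267/1838980 ≈ -1.2742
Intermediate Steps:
G(C, o) = -2 (G(C, o) = -⅓*6 = -2)
X(l) = -l (X(l) = l*(-2) + l = -2*l + l = -l)
z(P) = -6/P
-4091/3215 + z(X(-4))/858 = -4091/3215 - 6/((-1*(-4)))/858 = -4091*1/3215 - 6/4*(1/858) = -4091/3215 - 6*¼*(1/858) = -4091/3215 - 3/2*1/858 = -4091/3215 - 1/572 = -2343267/1838980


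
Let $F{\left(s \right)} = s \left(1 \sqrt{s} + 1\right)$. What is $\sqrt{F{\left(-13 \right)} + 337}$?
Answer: $\sqrt{324 - 13 i \sqrt{13}} \approx 18.047 - 1.2986 i$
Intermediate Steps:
$F{\left(s \right)} = s \left(1 + \sqrt{s}\right)$ ($F{\left(s \right)} = s \left(\sqrt{s} + 1\right) = s \left(1 + \sqrt{s}\right)$)
$\sqrt{F{\left(-13 \right)} + 337} = \sqrt{\left(-13 + \left(-13\right)^{\frac{3}{2}}\right) + 337} = \sqrt{\left(-13 - 13 i \sqrt{13}\right) + 337} = \sqrt{324 - 13 i \sqrt{13}}$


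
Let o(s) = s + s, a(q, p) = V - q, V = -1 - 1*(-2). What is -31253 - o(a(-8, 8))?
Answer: -31271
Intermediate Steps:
V = 1 (V = -1 + 2 = 1)
a(q, p) = 1 - q
o(s) = 2*s
-31253 - o(a(-8, 8)) = -31253 - 2*(1 - 1*(-8)) = -31253 - 2*(1 + 8) = -31253 - 2*9 = -31253 - 1*18 = -31253 - 18 = -31271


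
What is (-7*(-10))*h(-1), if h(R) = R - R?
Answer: 0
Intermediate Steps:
h(R) = 0
(-7*(-10))*h(-1) = -7*(-10)*0 = 70*0 = 0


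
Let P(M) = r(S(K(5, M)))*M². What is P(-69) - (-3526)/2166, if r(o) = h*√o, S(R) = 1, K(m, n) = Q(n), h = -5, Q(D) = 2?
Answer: -25779052/1083 ≈ -23803.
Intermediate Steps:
K(m, n) = 2
r(o) = -5*√o
P(M) = -5*M² (P(M) = (-5*√1)*M² = (-5*1)*M² = -5*M²)
P(-69) - (-3526)/2166 = -5*(-69)² - (-3526)/2166 = -5*4761 - (-3526)/2166 = -23805 - 1*(-1763/1083) = -23805 + 1763/1083 = -25779052/1083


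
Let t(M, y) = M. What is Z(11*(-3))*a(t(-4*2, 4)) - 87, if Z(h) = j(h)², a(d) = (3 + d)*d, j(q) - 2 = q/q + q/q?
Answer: 553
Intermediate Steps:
j(q) = 4 (j(q) = 2 + (q/q + q/q) = 2 + (1 + 1) = 2 + 2 = 4)
a(d) = d*(3 + d)
Z(h) = 16 (Z(h) = 4² = 16)
Z(11*(-3))*a(t(-4*2, 4)) - 87 = 16*((-4*2)*(3 - 4*2)) - 87 = 16*(-8*(3 - 8)) - 87 = 16*(-8*(-5)) - 87 = 16*40 - 87 = 640 - 87 = 553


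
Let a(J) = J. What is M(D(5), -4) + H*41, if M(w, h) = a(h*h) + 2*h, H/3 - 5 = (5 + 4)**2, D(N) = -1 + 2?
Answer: 10586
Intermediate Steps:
D(N) = 1
H = 258 (H = 15 + 3*(5 + 4)**2 = 15 + 3*9**2 = 15 + 3*81 = 15 + 243 = 258)
M(w, h) = h**2 + 2*h (M(w, h) = h*h + 2*h = h**2 + 2*h)
M(D(5), -4) + H*41 = -4*(2 - 4) + 258*41 = -4*(-2) + 10578 = 8 + 10578 = 10586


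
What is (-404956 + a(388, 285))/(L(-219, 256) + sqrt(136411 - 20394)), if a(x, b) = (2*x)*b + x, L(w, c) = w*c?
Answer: 10282586112/3143056079 + 183408*sqrt(116017)/3143056079 ≈ 3.2914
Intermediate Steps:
L(w, c) = c*w
a(x, b) = x + 2*b*x (a(x, b) = 2*b*x + x = x + 2*b*x)
(-404956 + a(388, 285))/(L(-219, 256) + sqrt(136411 - 20394)) = (-404956 + 388*(1 + 2*285))/(256*(-219) + sqrt(136411 - 20394)) = (-404956 + 388*(1 + 570))/(-56064 + sqrt(116017)) = (-404956 + 388*571)/(-56064 + sqrt(116017)) = (-404956 + 221548)/(-56064 + sqrt(116017)) = -183408/(-56064 + sqrt(116017))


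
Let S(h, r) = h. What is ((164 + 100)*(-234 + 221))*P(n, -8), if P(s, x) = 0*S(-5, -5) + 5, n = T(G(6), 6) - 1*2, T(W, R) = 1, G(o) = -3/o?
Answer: -17160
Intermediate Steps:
n = -1 (n = 1 - 1*2 = 1 - 2 = -1)
P(s, x) = 5 (P(s, x) = 0*(-5) + 5 = 0 + 5 = 5)
((164 + 100)*(-234 + 221))*P(n, -8) = ((164 + 100)*(-234 + 221))*5 = (264*(-13))*5 = -3432*5 = -17160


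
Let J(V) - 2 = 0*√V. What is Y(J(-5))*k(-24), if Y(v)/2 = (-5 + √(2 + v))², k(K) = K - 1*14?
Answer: -684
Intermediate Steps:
k(K) = -14 + K (k(K) = K - 14 = -14 + K)
J(V) = 2 (J(V) = 2 + 0*√V = 2 + 0 = 2)
Y(v) = 2*(-5 + √(2 + v))²
Y(J(-5))*k(-24) = (2*(-5 + √(2 + 2))²)*(-14 - 24) = (2*(-5 + √4)²)*(-38) = (2*(-5 + 2)²)*(-38) = (2*(-3)²)*(-38) = (2*9)*(-38) = 18*(-38) = -684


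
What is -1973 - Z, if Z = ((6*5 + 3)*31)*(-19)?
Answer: 17464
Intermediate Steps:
Z = -19437 (Z = ((30 + 3)*31)*(-19) = (33*31)*(-19) = 1023*(-19) = -19437)
-1973 - Z = -1973 - 1*(-19437) = -1973 + 19437 = 17464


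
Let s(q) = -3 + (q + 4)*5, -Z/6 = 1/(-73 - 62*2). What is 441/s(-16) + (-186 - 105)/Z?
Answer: -19123/2 ≈ -9561.5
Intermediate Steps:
Z = 6/197 (Z = -6/(-73 - 62*2) = -6/(-73 - 124) = -6/(-197) = -6*(-1/197) = 6/197 ≈ 0.030457)
s(q) = 17 + 5*q (s(q) = -3 + (4 + q)*5 = -3 + (20 + 5*q) = 17 + 5*q)
441/s(-16) + (-186 - 105)/Z = 441/(17 + 5*(-16)) + (-186 - 105)/(6/197) = 441/(17 - 80) - 291*197/6 = 441/(-63) - 19109/2 = 441*(-1/63) - 19109/2 = -7 - 19109/2 = -19123/2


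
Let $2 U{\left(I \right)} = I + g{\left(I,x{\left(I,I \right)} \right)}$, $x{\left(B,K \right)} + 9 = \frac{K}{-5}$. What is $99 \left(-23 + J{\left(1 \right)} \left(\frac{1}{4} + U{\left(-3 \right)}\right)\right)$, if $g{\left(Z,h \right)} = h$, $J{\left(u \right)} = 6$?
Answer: $- \frac{55143}{10} \approx -5514.3$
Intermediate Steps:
$x{\left(B,K \right)} = -9 - \frac{K}{5}$ ($x{\left(B,K \right)} = -9 + \frac{K}{-5} = -9 + K \left(- \frac{1}{5}\right) = -9 - \frac{K}{5}$)
$U{\left(I \right)} = - \frac{9}{2} + \frac{2 I}{5}$ ($U{\left(I \right)} = \frac{I - \left(9 + \frac{I}{5}\right)}{2} = \frac{-9 + \frac{4 I}{5}}{2} = - \frac{9}{2} + \frac{2 I}{5}$)
$99 \left(-23 + J{\left(1 \right)} \left(\frac{1}{4} + U{\left(-3 \right)}\right)\right) = 99 \left(-23 + 6 \left(\frac{1}{4} + \left(- \frac{9}{2} + \frac{2}{5} \left(-3\right)\right)\right)\right) = 99 \left(-23 + 6 \left(\frac{1}{4} - \frac{57}{10}\right)\right) = 99 \left(-23 + 6 \left(- \frac{109}{20}\right)\right) = 99 \left(-23 - \frac{327}{10}\right) = 99 \left(- \frac{557}{10}\right) = - \frac{55143}{10}$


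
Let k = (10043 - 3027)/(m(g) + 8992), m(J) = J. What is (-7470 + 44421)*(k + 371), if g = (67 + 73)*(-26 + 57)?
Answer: 15252104149/1111 ≈ 1.3728e+7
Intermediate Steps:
g = 4340 (g = 140*31 = 4340)
k = 1754/3333 (k = (10043 - 3027)/(4340 + 8992) = 7016/13332 = 7016*(1/13332) = 1754/3333 ≈ 0.52625)
(-7470 + 44421)*(k + 371) = (-7470 + 44421)*(1754/3333 + 371) = 36951*(1238297/3333) = 15252104149/1111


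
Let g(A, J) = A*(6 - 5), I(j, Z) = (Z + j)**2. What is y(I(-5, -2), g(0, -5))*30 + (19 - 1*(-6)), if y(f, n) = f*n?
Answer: 25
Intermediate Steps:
g(A, J) = A (g(A, J) = A*1 = A)
y(I(-5, -2), g(0, -5))*30 + (19 - 1*(-6)) = ((-2 - 5)**2*0)*30 + (19 - 1*(-6)) = ((-7)**2*0)*30 + (19 + 6) = (49*0)*30 + 25 = 0*30 + 25 = 0 + 25 = 25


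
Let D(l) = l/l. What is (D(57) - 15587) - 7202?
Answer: -22788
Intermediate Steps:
D(l) = 1
(D(57) - 15587) - 7202 = (1 - 15587) - 7202 = -15586 - 7202 = -22788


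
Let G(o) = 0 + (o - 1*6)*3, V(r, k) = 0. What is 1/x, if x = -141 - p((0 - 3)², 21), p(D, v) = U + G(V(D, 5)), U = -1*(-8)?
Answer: -1/131 ≈ -0.0076336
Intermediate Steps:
U = 8
G(o) = -18 + 3*o (G(o) = 0 + (o - 6)*3 = 0 + (-6 + o)*3 = 0 + (-18 + 3*o) = -18 + 3*o)
p(D, v) = -10 (p(D, v) = 8 + (-18 + 3*0) = 8 + (-18 + 0) = 8 - 18 = -10)
x = -131 (x = -141 - 1*(-10) = -141 + 10 = -131)
1/x = 1/(-131) = -1/131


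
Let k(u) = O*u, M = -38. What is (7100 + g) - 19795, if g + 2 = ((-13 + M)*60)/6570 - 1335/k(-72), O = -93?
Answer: -2068906765/162936 ≈ -12698.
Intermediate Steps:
k(u) = -93*u
g = -434245/162936 (g = -2 + (((-13 - 38)*60)/6570 - 1335/((-93*(-72)))) = -2 + (-51*60*(1/6570) - 1335/6696) = -2 + (-3060*1/6570 - 1335*1/6696) = -2 + (-34/73 - 445/2232) = -2 - 108373/162936 = -434245/162936 ≈ -2.6651)
(7100 + g) - 19795 = (7100 - 434245/162936) - 19795 = 1156411355/162936 - 19795 = -2068906765/162936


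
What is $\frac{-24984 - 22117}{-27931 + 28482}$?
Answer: $- \frac{2479}{29} \approx -85.483$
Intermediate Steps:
$\frac{-24984 - 22117}{-27931 + 28482} = - \frac{47101}{551} = \left(-47101\right) \frac{1}{551} = - \frac{2479}{29}$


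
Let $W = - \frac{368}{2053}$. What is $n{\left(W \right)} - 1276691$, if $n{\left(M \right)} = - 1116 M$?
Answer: $- \frac{2620635935}{2053} \approx -1.2765 \cdot 10^{6}$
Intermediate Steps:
$W = - \frac{368}{2053}$ ($W = \left(-368\right) \frac{1}{2053} = - \frac{368}{2053} \approx -0.17925$)
$n{\left(W \right)} - 1276691 = \left(-1116\right) \left(- \frac{368}{2053}\right) - 1276691 = \frac{410688}{2053} - 1276691 = - \frac{2620635935}{2053}$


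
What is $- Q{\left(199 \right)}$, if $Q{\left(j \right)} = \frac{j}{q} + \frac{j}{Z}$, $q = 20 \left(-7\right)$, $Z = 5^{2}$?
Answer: $- \frac{4577}{700} \approx -6.5386$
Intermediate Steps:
$Z = 25$
$q = -140$
$Q{\left(j \right)} = \frac{23 j}{700}$ ($Q{\left(j \right)} = \frac{j}{-140} + \frac{j}{25} = j \left(- \frac{1}{140}\right) + j \frac{1}{25} = - \frac{j}{140} + \frac{j}{25} = \frac{23 j}{700}$)
$- Q{\left(199 \right)} = - \frac{23 \cdot 199}{700} = \left(-1\right) \frac{4577}{700} = - \frac{4577}{700}$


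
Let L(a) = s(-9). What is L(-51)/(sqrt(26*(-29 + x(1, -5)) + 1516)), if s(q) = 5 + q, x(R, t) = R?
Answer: -2*sqrt(197)/197 ≈ -0.14249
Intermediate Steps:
L(a) = -4 (L(a) = 5 - 9 = -4)
L(-51)/(sqrt(26*(-29 + x(1, -5)) + 1516)) = -4/sqrt(26*(-29 + 1) + 1516) = -4/sqrt(26*(-28) + 1516) = -4/sqrt(-728 + 1516) = -4*sqrt(197)/394 = -2*sqrt(197)/197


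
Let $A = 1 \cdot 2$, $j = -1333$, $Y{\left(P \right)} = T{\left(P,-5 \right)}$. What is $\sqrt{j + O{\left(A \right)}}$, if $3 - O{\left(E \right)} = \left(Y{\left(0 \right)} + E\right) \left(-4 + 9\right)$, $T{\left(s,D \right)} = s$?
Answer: $2 i \sqrt{335} \approx 36.606 i$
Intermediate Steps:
$Y{\left(P \right)} = P$
$A = 2$
$O{\left(E \right)} = 3 - 5 E$ ($O{\left(E \right)} = 3 - \left(0 + E\right) \left(-4 + 9\right) = 3 - E 5 = 3 - 5 E$)
$\sqrt{j + O{\left(A \right)}} = \sqrt{-1333 + \left(3 - 10\right)} = \sqrt{-1333 - 7} = \sqrt{-1340} = 2 i \sqrt{335}$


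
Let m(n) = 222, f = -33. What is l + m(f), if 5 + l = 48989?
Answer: 49206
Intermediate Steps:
l = 48984 (l = -5 + 48989 = 48984)
l + m(f) = 48984 + 222 = 49206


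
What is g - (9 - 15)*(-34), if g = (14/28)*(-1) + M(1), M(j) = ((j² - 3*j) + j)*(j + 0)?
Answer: -411/2 ≈ -205.50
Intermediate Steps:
M(j) = j*(j² - 2*j) (M(j) = (j² - 2*j)*j = j*(j² - 2*j))
g = -3/2 (g = (14/28)*(-1) + 1²*(-2 + 1) = (14*(1/28))*(-1) + 1*(-1) = (½)*(-1) - 1 = -½ - 1 = -3/2 ≈ -1.5000)
g - (9 - 15)*(-34) = -3/2 - (9 - 15)*(-34) = -3/2 - (-6)*(-34) = -3/2 - 1*204 = -3/2 - 204 = -411/2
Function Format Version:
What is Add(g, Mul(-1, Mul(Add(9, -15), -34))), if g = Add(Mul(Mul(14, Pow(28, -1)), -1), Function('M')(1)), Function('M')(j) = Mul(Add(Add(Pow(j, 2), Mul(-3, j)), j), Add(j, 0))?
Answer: Rational(-411, 2) ≈ -205.50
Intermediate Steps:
Function('M')(j) = Mul(j, Add(Pow(j, 2), Mul(-2, j))) (Function('M')(j) = Mul(Add(Pow(j, 2), Mul(-2, j)), j) = Mul(j, Add(Pow(j, 2), Mul(-2, j))))
g = Rational(-3, 2) (g = Add(Mul(Mul(14, Pow(28, -1)), -1), Mul(Pow(1, 2), Add(-2, 1))) = Add(Mul(Mul(14, Rational(1, 28)), -1), Mul(1, -1)) = Add(Mul(Rational(1, 2), -1), -1) = Add(Rational(-1, 2), -1) = Rational(-3, 2) ≈ -1.5000)
Add(g, Mul(-1, Mul(Add(9, -15), -34))) = Add(Rational(-3, 2), Mul(-1, Mul(Add(9, -15), -34))) = Add(Rational(-3, 2), Mul(-1, Mul(-6, -34))) = Add(Rational(-3, 2), Mul(-1, 204)) = Add(Rational(-3, 2), -204) = Rational(-411, 2)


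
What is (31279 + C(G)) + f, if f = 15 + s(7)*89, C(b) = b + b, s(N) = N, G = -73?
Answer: 31771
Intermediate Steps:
C(b) = 2*b
f = 638 (f = 15 + 7*89 = 15 + 623 = 638)
(31279 + C(G)) + f = (31279 + 2*(-73)) + 638 = (31279 - 146) + 638 = 31133 + 638 = 31771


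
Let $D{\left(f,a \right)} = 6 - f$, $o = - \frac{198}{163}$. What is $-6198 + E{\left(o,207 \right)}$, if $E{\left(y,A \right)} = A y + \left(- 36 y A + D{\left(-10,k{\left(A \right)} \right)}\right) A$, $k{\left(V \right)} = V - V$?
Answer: $\frac{304916268}{163} \approx 1.8707 \cdot 10^{6}$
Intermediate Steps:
$o = - \frac{198}{163}$ ($o = \left(-198\right) \frac{1}{163} = - \frac{198}{163} \approx -1.2147$)
$k{\left(V \right)} = 0$
$E{\left(y,A \right)} = A y + A \left(16 - 36 A y\right)$ ($E{\left(y,A \right)} = A y + \left(- 36 y A + \left(6 - -10\right)\right) A = A y + \left(- 36 A y + \left(6 + 10\right)\right) A = A y + \left(- 36 A y + 16\right) A = A y + \left(16 - 36 A y\right) A = A y + A \left(16 - 36 A y\right)$)
$-6198 + E{\left(o,207 \right)} = -6198 + 207 \left(16 - \frac{198}{163} - 7452 \left(- \frac{198}{163}\right)\right) = -6198 + 207 \left(16 - \frac{198}{163} + \frac{1475496}{163}\right) = -6198 + 207 \cdot \frac{1477906}{163} = -6198 + \frac{305926542}{163} = \frac{304916268}{163}$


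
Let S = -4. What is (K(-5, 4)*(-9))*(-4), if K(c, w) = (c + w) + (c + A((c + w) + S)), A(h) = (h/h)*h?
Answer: -396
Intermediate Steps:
A(h) = h (A(h) = 1*h = h)
K(c, w) = -4 + 2*w + 3*c (K(c, w) = (c + w) + (c + ((c + w) - 4)) = (c + w) + (c + (-4 + c + w)) = (c + w) + (-4 + w + 2*c) = -4 + 2*w + 3*c)
(K(-5, 4)*(-9))*(-4) = ((-4 + 2*4 + 3*(-5))*(-9))*(-4) = ((-4 + 8 - 15)*(-9))*(-4) = -11*(-9)*(-4) = 99*(-4) = -396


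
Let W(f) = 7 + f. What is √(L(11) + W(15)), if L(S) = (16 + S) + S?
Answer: 2*√15 ≈ 7.7460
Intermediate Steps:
L(S) = 16 + 2*S
√(L(11) + W(15)) = √((16 + 2*11) + (7 + 15)) = √((16 + 22) + 22) = √(38 + 22) = √60 = 2*√15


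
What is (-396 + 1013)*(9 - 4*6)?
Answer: -9255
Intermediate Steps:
(-396 + 1013)*(9 - 4*6) = 617*(9 - 24) = 617*(-15) = -9255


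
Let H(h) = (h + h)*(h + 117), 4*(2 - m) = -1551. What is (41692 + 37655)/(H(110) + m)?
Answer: 317388/201319 ≈ 1.5765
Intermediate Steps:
m = 1559/4 (m = 2 - ¼*(-1551) = 2 + 1551/4 = 1559/4 ≈ 389.75)
H(h) = 2*h*(117 + h) (H(h) = (2*h)*(117 + h) = 2*h*(117 + h))
(41692 + 37655)/(H(110) + m) = (41692 + 37655)/(2*110*(117 + 110) + 1559/4) = 79347/(2*110*227 + 1559/4) = 79347/(49940 + 1559/4) = 79347/(201319/4) = 79347*(4/201319) = 317388/201319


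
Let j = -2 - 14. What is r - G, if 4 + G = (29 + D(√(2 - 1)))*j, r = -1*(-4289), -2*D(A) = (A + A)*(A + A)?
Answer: 4725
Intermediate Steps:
D(A) = -2*A² (D(A) = -(A + A)*(A + A)/2 = -2*A*2*A/2 = -2*A²)
j = -16
r = 4289
G = -436 (G = -4 + (29 - 2*(√(2 - 1))²)*(-16) = -4 + (29 - 2*(√1)²)*(-16) = -4 + (29 - 2*1²)*(-16) = -4 + (29 - 2*1)*(-16) = -4 + (29 - 2)*(-16) = -4 + 27*(-16) = -4 - 432 = -436)
r - G = 4289 - 1*(-436) = 4289 + 436 = 4725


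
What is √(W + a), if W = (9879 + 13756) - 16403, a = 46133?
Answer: √53365 ≈ 231.01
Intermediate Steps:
W = 7232 (W = 23635 - 16403 = 7232)
√(W + a) = √(7232 + 46133) = √53365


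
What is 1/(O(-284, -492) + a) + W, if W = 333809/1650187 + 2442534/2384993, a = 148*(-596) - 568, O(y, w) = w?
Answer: 61553166726591367/50190096988486884 ≈ 1.2264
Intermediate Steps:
a = -88776 (a = -88208 - 568 = -88776)
W = 689538568885/562240634813 (W = 333809*(1/1650187) + 2442534*(1/2384993) = 47687/235741 + 2442534/2384993 = 689538568885/562240634813 ≈ 1.2264)
1/(O(-284, -492) + a) + W = 1/(-492 - 88776) + 689538568885/562240634813 = 1/(-89268) + 689538568885/562240634813 = -1/89268 + 689538568885/562240634813 = 61553166726591367/50190096988486884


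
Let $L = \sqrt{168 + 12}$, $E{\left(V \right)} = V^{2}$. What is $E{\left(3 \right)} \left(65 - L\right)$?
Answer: $585 - 54 \sqrt{5} \approx 464.25$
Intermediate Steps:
$L = 6 \sqrt{5}$ ($L = \sqrt{180} = 6 \sqrt{5} \approx 13.416$)
$E{\left(3 \right)} \left(65 - L\right) = 3^{2} \left(65 - 6 \sqrt{5}\right) = 9 \left(65 - 6 \sqrt{5}\right) = 585 - 54 \sqrt{5}$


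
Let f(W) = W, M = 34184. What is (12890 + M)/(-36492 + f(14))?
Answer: -23537/18239 ≈ -1.2905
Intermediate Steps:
(12890 + M)/(-36492 + f(14)) = (12890 + 34184)/(-36492 + 14) = 47074/(-36478) = 47074*(-1/36478) = -23537/18239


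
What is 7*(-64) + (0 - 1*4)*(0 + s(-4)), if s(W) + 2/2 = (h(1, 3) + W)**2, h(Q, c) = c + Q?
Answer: -444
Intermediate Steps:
h(Q, c) = Q + c
s(W) = -1 + (4 + W)**2 (s(W) = -1 + ((1 + 3) + W)**2 = -1 + (4 + W)**2)
7*(-64) + (0 - 1*4)*(0 + s(-4)) = 7*(-64) + (0 - 1*4)*(0 + (-1 + (4 - 4)**2)) = -448 + (0 - 4)*(0 + (-1 + 0**2)) = -448 - 4*(0 + (-1 + 0)) = -448 - 4*(0 - 1) = -448 - 4*(-1) = -448 + 4 = -444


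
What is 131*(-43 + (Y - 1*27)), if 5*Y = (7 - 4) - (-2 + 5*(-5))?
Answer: -8384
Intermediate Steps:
Y = 6 (Y = ((7 - 4) - (-2 + 5*(-5)))/5 = (3 - (-2 - 25))/5 = (3 - 1*(-27))/5 = (3 + 27)/5 = (⅕)*30 = 6)
131*(-43 + (Y - 1*27)) = 131*(-43 + (6 - 1*27)) = 131*(-43 + (6 - 27)) = 131*(-43 - 21) = 131*(-64) = -8384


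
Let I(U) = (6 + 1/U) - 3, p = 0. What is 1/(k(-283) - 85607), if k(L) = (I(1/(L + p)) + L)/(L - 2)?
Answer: -285/24397432 ≈ -1.1682e-5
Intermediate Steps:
I(U) = 3 + 1/U
k(L) = (3 + 2*L)/(-2 + L) (k(L) = ((3 + 1/(1/(L + 0))) + L)/(L - 2) = ((3 + 1/(1/L)) + L)/(-2 + L) = ((3 + L) + L)/(-2 + L) = (3 + 2*L)/(-2 + L))
1/(k(-283) - 85607) = 1/((3 + 2*(-283))/(-2 - 283) - 85607) = 1/((3 - 566)/(-285) - 85607) = 1/(-1/285*(-563) - 85607) = 1/(563/285 - 85607) = 1/(-24397432/285) = -285/24397432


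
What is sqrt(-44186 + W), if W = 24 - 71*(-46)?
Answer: 24*I*sqrt(71) ≈ 202.23*I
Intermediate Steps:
W = 3290 (W = 24 + 3266 = 3290)
sqrt(-44186 + W) = sqrt(-44186 + 3290) = sqrt(-40896) = 24*I*sqrt(71)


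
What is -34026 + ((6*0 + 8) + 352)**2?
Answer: 95574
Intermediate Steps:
-34026 + ((6*0 + 8) + 352)**2 = -34026 + ((0 + 8) + 352)**2 = -34026 + (8 + 352)**2 = -34026 + 360**2 = -34026 + 129600 = 95574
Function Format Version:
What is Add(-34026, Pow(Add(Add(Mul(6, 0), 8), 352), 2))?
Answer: 95574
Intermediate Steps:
Add(-34026, Pow(Add(Add(Mul(6, 0), 8), 352), 2)) = Add(-34026, Pow(Add(Add(0, 8), 352), 2)) = Add(-34026, Pow(Add(8, 352), 2)) = Add(-34026, Pow(360, 2)) = Add(-34026, 129600) = 95574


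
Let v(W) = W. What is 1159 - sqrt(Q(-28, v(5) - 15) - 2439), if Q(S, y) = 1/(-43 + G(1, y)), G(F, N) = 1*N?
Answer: 1159 - 2*I*sqrt(1712801)/53 ≈ 1159.0 - 49.386*I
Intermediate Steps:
G(F, N) = N
Q(S, y) = 1/(-43 + y)
1159 - sqrt(Q(-28, v(5) - 15) - 2439) = 1159 - sqrt(1/(-43 + (5 - 15)) - 2439) = 1159 - sqrt(1/(-43 - 10) - 2439) = 1159 - sqrt(1/(-53) - 2439) = 1159 - sqrt(-1/53 - 2439) = 1159 - sqrt(-129268/53) = 1159 - 2*I*sqrt(1712801)/53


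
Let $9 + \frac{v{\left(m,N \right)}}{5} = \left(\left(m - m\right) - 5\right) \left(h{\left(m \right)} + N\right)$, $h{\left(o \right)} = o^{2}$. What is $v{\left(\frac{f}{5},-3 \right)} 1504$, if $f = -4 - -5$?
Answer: $43616$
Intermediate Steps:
$f = 1$ ($f = -4 + 5 = 1$)
$v{\left(m,N \right)} = -45 - 25 N - 25 m^{2}$ ($v{\left(m,N \right)} = -45 + 5 \left(\left(m - m\right) - 5\right) \left(m^{2} + N\right) = -45 + 5 \left(0 - 5\right) \left(N + m^{2}\right) = -45 + 5 \left(- 5 \left(N + m^{2}\right)\right) = -45 + 5 \left(- 5 N - 5 m^{2}\right) = -45 - \left(25 N + 25 m^{2}\right) = -45 - 25 N - 25 m^{2}$)
$v{\left(\frac{f}{5},-3 \right)} 1504 = \left(-45 - -75 - 25 \left(1 \cdot \frac{1}{5}\right)^{2}\right) 1504 = \left(-45 + 75 - 25 \left(1 \cdot \frac{1}{5}\right)^{2}\right) 1504 = \left(-45 + 75 - \frac{25}{25}\right) 1504 = \left(-45 + 75 - 1\right) 1504 = 29 \cdot 1504 = 43616$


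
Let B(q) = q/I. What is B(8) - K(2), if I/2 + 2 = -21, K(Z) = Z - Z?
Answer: -4/23 ≈ -0.17391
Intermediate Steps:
K(Z) = 0
I = -46 (I = -4 + 2*(-21) = -4 - 42 = -46)
B(q) = -q/46 (B(q) = q/(-46) = q*(-1/46) = -q/46)
B(8) - K(2) = -1/46*8 - 1*0 = -4/23 + 0 = -4/23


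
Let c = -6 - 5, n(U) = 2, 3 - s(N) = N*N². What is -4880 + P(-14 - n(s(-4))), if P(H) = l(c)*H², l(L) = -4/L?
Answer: -52656/11 ≈ -4786.9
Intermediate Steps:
s(N) = 3 - N³ (s(N) = 3 - N*N² = 3 - N³)
c = -11
P(H) = 4*H²/11 (P(H) = (-4/(-11))*H² = (-4*(-1/11))*H² = 4*H²/11)
-4880 + P(-14 - n(s(-4))) = -4880 + 4*(-14 - 1*2)²/11 = -4880 + 4*(-14 - 2)²/11 = -4880 + (4/11)*(-16)² = -4880 + (4/11)*256 = -4880 + 1024/11 = -52656/11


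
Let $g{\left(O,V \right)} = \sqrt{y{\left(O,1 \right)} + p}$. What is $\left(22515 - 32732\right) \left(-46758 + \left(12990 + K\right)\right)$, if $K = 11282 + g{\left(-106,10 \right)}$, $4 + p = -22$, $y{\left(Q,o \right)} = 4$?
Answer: $229739462 - 10217 i \sqrt{22} \approx 2.2974 \cdot 10^{8} - 47922.0 i$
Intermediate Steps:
$p = -26$ ($p = -4 - 22 = -26$)
$g{\left(O,V \right)} = i \sqrt{22}$ ($g{\left(O,V \right)} = \sqrt{4 - 26} = \sqrt{-22} = i \sqrt{22}$)
$K = 11282 + i \sqrt{22} \approx 11282.0 + 4.6904 i$
$\left(22515 - 32732\right) \left(-46758 + \left(12990 + K\right)\right) = \left(22515 - 32732\right) \left(-46758 + \left(12990 + \left(11282 + i \sqrt{22}\right)\right)\right) = - 10217 \left(-46758 + \left(24272 + i \sqrt{22}\right)\right) = - 10217 \left(-22486 + i \sqrt{22}\right) = 229739462 - 10217 i \sqrt{22}$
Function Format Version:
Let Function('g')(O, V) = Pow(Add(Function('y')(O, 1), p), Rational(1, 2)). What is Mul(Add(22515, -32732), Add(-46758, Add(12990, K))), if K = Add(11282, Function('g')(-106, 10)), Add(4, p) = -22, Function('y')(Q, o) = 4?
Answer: Add(229739462, Mul(-10217, I, Pow(22, Rational(1, 2)))) ≈ Add(2.2974e+8, Mul(-47922., I))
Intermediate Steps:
p = -26 (p = Add(-4, -22) = -26)
Function('g')(O, V) = Mul(I, Pow(22, Rational(1, 2))) (Function('g')(O, V) = Pow(Add(4, -26), Rational(1, 2)) = Pow(-22, Rational(1, 2)) = Mul(I, Pow(22, Rational(1, 2))))
K = Add(11282, Mul(I, Pow(22, Rational(1, 2)))) ≈ Add(11282., Mul(4.6904, I))
Mul(Add(22515, -32732), Add(-46758, Add(12990, K))) = Mul(Add(22515, -32732), Add(-46758, Add(12990, Add(11282, Mul(I, Pow(22, Rational(1, 2))))))) = Mul(-10217, Add(-46758, Add(24272, Mul(I, Pow(22, Rational(1, 2)))))) = Mul(-10217, Add(-22486, Mul(I, Pow(22, Rational(1, 2))))) = Add(229739462, Mul(-10217, I, Pow(22, Rational(1, 2))))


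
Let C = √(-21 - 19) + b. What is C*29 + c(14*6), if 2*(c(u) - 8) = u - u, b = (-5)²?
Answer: 733 + 58*I*√10 ≈ 733.0 + 183.41*I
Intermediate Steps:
b = 25
c(u) = 8 (c(u) = 8 + (u - u)/2 = 8 + (½)*0 = 8 + 0 = 8)
C = 25 + 2*I*√10 (C = √(-21 - 19) + 25 = √(-40) + 25 = 2*I*√10 + 25 = 25 + 2*I*√10 ≈ 25.0 + 6.3246*I)
C*29 + c(14*6) = (25 + 2*I*√10)*29 + 8 = (725 + 58*I*√10) + 8 = 733 + 58*I*√10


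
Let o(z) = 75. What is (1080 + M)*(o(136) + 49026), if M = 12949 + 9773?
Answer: 1168702002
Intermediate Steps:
M = 22722
(1080 + M)*(o(136) + 49026) = (1080 + 22722)*(75 + 49026) = 23802*49101 = 1168702002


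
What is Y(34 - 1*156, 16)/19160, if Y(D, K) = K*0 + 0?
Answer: 0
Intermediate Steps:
Y(D, K) = 0 (Y(D, K) = 0 + 0 = 0)
Y(34 - 1*156, 16)/19160 = 0/19160 = 0*(1/19160) = 0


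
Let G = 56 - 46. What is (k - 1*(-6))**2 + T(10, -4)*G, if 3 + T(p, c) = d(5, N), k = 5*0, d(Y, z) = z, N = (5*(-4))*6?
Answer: -1194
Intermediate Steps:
N = -120 (N = -20*6 = -120)
k = 0
T(p, c) = -123 (T(p, c) = -3 - 120 = -123)
G = 10
(k - 1*(-6))**2 + T(10, -4)*G = (0 - 1*(-6))**2 - 123*10 = (0 + 6)**2 - 1230 = 6**2 - 1230 = 36 - 1230 = -1194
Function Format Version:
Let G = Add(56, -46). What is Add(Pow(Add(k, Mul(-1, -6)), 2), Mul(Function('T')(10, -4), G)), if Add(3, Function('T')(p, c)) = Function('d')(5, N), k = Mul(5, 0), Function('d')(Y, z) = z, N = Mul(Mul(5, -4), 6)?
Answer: -1194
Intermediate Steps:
N = -120 (N = Mul(-20, 6) = -120)
k = 0
Function('T')(p, c) = -123 (Function('T')(p, c) = Add(-3, -120) = -123)
G = 10
Add(Pow(Add(k, Mul(-1, -6)), 2), Mul(Function('T')(10, -4), G)) = Add(Pow(Add(0, Mul(-1, -6)), 2), Mul(-123, 10)) = Add(Pow(Add(0, 6), 2), -1230) = Add(Pow(6, 2), -1230) = Add(36, -1230) = -1194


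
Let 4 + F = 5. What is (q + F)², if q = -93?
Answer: 8464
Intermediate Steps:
F = 1 (F = -4 + 5 = 1)
(q + F)² = (-93 + 1)² = (-92)² = 8464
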